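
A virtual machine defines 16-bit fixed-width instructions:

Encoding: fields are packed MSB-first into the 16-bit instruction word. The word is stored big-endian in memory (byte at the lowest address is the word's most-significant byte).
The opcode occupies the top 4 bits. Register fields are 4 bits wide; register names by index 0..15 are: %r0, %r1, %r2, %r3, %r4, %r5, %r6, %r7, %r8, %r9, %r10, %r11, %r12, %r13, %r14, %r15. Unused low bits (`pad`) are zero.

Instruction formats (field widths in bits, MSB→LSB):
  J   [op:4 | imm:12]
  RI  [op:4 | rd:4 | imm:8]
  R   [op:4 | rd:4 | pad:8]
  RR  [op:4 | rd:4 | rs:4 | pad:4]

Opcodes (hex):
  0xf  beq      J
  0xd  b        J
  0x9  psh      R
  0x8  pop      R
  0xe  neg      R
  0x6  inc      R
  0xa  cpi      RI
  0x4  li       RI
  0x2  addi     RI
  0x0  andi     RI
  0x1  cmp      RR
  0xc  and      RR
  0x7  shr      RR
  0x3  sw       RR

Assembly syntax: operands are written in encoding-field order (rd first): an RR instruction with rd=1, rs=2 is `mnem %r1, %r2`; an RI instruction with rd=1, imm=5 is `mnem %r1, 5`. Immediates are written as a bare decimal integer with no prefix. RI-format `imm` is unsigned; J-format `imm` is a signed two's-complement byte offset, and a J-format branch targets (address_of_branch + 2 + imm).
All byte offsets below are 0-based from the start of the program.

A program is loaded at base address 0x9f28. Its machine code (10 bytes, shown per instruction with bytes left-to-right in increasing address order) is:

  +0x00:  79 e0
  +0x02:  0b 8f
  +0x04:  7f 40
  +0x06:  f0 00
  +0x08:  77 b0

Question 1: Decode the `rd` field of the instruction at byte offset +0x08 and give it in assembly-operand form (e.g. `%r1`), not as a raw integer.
%r7

+0x08: 77 b0 ⇒ word 0x77b0 (big)
  top 4b → 0x7 → shr [RR]
  rd@[11:8]=0x7 ⇒ %r7
  rs@[7:4]=0xb ⇒ %r11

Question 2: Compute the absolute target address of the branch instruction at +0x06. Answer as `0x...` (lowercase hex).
off 0x06: read f0 00 as big → 0xf000
  op=0xf000>>12=0xf ⇒ beq (J)
  [11:0] imm=0 = 0
  target = base 0x9f28 + off 0x06 + 2 + imm 0 = 0x9f30

0x9f30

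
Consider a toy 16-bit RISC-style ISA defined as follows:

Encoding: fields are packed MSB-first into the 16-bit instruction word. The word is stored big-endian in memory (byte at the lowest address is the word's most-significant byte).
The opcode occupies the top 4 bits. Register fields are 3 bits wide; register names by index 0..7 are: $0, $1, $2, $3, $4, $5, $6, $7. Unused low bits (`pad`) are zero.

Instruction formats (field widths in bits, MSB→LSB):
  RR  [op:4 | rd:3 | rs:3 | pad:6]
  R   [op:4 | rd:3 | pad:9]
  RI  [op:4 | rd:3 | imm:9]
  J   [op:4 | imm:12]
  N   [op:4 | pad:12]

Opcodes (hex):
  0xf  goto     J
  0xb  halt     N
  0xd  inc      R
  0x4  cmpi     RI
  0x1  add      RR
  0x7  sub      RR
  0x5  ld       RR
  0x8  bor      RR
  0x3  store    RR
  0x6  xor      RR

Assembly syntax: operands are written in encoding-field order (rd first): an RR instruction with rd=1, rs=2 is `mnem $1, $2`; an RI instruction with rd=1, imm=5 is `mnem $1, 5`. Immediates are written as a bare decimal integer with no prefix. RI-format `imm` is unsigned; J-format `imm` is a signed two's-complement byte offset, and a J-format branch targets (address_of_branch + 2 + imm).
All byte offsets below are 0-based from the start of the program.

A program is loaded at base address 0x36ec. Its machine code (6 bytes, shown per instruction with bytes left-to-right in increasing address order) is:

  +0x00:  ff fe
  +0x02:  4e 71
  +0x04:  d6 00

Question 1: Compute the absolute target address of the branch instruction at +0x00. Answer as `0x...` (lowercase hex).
0x36ec

+0x00: ff fe ⇒ word 0xfffe (big)
  opcode bits[15:12]=0xf: goto/J
  imm: (w>>0)&0xfff=0xffe (s12→-2) → -2
  target = base 0x36ec + off 0x00 + 2 + imm -2 = 0x36ec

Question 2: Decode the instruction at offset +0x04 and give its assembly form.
[04] d6 00 → 0xd600
  op=0xd600>>12=0xd ⇒ inc (R)
  rd: (w>>9)&0x7=0x3 → $3

inc $3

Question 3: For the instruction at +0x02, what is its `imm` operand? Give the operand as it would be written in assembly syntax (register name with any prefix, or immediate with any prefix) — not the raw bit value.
113

+0x02: 4e 71 ⇒ word 0x4e71 (big)
  op=0x4e71>>12=0x4 ⇒ cmpi (RI)
  rd@[11:9]=0x7 ⇒ $7
  imm@[8:0]=0x71 ⇒ 113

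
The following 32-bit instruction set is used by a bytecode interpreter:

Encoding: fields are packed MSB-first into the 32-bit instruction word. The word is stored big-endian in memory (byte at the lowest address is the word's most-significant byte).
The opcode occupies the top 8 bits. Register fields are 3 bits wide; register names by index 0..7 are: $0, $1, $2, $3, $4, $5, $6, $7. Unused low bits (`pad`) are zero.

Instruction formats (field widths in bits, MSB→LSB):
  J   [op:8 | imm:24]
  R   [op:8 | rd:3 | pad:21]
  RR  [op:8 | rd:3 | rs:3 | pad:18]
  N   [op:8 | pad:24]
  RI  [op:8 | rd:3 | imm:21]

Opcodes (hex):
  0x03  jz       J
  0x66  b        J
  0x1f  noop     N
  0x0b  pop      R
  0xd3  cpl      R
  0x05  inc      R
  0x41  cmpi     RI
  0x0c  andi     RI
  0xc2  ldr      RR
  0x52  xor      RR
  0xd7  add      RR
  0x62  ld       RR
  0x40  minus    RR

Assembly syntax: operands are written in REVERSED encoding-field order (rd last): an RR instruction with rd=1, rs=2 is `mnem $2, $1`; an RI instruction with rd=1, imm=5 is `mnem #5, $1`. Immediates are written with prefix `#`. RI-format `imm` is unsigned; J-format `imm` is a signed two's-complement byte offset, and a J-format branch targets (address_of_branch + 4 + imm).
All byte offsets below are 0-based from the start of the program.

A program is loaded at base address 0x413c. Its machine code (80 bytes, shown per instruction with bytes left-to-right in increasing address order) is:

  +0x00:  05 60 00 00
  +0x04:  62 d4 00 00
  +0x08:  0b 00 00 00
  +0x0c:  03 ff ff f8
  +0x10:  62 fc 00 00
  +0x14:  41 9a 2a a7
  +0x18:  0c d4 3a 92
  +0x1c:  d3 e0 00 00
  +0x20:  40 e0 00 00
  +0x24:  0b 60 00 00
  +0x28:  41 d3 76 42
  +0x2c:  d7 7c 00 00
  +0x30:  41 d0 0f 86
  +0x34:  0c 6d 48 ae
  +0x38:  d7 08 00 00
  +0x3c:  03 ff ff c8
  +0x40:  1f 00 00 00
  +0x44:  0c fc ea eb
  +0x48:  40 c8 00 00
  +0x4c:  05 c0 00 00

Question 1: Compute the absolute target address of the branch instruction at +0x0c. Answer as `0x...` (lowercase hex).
+0x0c: 03 ff ff f8 ⇒ word 0x03fffff8 (big)
  opcode bits[31:24]=0x3: jz/J
  imm@[23:0]=0xfffff8 (s24→-8) ⇒ #-8
  target = base 0x413c + off 0x0c + 4 + imm -8 = 0x4144

0x4144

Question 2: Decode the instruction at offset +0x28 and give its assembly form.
off 0x28: read 41 d3 76 42 as big → 0x41d37642
  op=0x41d37642>>24=0x41 ⇒ cmpi (RI)
  rd: (w>>21)&0x7=0x6 → $6
  imm: (w>>0)&0x1fffff=0x137642 → #1275458

cmpi #1275458, $6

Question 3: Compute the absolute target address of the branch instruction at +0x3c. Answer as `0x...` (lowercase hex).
0x4144

off 0x3c: read 03 ff ff c8 as big → 0x03ffffc8
  top 8b → 0x3 → jz [J]
  imm: (w>>0)&0xffffff=0xffffc8 (s24→-56) → #-56
  target = base 0x413c + off 0x3c + 4 + imm -56 = 0x4144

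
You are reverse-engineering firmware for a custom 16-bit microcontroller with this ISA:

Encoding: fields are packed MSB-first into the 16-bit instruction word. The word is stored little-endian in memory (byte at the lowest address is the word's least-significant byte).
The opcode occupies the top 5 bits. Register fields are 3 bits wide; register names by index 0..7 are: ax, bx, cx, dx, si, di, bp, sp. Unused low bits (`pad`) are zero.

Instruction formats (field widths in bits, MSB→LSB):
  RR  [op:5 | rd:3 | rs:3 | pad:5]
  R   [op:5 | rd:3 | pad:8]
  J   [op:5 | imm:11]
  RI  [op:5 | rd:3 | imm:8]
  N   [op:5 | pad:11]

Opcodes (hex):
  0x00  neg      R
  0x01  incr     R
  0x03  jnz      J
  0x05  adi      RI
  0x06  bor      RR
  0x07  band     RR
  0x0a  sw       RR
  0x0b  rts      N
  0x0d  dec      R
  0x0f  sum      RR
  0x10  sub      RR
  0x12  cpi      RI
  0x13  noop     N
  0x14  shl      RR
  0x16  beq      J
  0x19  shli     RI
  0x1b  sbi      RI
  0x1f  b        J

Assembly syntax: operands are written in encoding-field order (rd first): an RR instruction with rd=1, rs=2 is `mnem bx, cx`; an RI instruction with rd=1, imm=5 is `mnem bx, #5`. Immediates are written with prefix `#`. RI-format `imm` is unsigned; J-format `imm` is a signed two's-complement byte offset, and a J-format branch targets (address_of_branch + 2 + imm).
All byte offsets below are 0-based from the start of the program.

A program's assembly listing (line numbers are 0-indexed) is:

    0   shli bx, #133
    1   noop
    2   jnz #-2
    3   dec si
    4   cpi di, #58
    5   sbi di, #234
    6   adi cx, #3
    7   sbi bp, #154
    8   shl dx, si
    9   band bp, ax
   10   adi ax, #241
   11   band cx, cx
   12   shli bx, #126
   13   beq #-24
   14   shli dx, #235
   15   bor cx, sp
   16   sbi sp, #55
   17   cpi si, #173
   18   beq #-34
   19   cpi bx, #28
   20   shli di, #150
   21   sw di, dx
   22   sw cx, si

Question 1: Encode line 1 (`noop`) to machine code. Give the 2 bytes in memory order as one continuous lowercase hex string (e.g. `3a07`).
0098

1. noop fields op=0x13:5|pad=0:11 → word 9800h → 00 98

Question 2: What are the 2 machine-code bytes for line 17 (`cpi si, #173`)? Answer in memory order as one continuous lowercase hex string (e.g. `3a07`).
line 17 (cpi): pack op=0x12:5|rd=4:3|imm=173:8 = 0x94ad; little→ ad 94

ad94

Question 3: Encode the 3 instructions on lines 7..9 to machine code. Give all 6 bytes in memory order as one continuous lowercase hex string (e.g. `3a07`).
9ade80a3003e

line 7 (sbi): pack op=0x1b:5|rd=6:3|imm=154:8 = 0xde9a; little→ 9a de
line 8 (shl): pack op=0x14:5|rd=3:3|rs=4:3|pad=0:5 = 0xa380; little→ 80 a3
line 9 (band): pack op=0x7:5|rd=6:3|rs=0:3|pad=0:5 = 0x3e00; little→ 00 3e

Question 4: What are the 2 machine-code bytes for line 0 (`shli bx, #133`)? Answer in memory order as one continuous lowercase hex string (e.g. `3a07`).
line 0 (shli): pack op=0x19:5|rd=1:3|imm=133:8 = 0xc985; little→ 85 c9

85c9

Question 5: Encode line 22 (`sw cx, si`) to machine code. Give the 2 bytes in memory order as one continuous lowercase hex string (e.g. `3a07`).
8052

L22: sw op=0xa:5|rd=2:3|rs=4:3|pad=0:5 ⇒ 0x5280 ⇒ little 80 52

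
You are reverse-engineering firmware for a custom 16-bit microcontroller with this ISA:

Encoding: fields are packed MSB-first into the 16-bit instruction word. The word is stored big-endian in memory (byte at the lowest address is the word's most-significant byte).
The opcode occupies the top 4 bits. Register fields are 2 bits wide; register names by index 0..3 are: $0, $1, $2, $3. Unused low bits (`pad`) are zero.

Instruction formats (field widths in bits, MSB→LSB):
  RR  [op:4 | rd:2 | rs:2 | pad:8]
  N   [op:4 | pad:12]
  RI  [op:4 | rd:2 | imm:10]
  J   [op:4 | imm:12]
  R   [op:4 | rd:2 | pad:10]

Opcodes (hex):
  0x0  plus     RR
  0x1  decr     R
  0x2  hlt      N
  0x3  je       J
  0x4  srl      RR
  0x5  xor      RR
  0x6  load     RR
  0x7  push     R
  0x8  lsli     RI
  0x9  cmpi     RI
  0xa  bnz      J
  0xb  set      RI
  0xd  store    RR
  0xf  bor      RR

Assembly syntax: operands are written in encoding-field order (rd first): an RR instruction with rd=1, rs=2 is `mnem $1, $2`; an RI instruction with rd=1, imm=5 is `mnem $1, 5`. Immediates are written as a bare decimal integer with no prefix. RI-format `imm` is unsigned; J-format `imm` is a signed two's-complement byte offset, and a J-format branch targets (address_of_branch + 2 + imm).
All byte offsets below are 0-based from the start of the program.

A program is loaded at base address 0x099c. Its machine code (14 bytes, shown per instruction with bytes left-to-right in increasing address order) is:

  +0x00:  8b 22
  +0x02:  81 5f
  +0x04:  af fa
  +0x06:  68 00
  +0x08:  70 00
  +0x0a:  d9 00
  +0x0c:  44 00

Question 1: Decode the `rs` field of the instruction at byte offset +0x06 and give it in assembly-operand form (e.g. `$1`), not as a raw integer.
[06] 68 00 → 0x6800
  top 4b → 0x6 → load [RR]
  rd@[11:10]=0x2 ⇒ $2
  rs@[9:8]=0x0 ⇒ $0

$0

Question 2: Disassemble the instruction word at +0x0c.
[0c] 44 00 → 0x4400
  opcode bits[15:12]=0x4: srl/RR
  [11:10] rd=1 = $1
  [9:8] rs=0 = $0

srl $1, $0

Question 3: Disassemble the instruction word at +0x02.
+0x02: 81 5f ⇒ word 0x815f (big)
  top 4b → 0x8 → lsli [RI]
  [11:10] rd=0 = $0
  [9:0] imm=351 = 351

lsli $0, 351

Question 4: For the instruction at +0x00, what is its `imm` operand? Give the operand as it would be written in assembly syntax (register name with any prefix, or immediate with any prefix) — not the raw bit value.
802

off 0x00: read 8b 22 as big → 0x8b22
  opcode bits[15:12]=0x8: lsli/RI
  rd@[11:10]=0x2 ⇒ $2
  imm@[9:0]=0x322 ⇒ 802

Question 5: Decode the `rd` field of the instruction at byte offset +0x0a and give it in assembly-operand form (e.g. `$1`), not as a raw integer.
$2

[0a] d9 00 → 0xd900
  opcode bits[15:12]=0xd: store/RR
  [11:10] rd=2 = $2
  [9:8] rs=1 = $1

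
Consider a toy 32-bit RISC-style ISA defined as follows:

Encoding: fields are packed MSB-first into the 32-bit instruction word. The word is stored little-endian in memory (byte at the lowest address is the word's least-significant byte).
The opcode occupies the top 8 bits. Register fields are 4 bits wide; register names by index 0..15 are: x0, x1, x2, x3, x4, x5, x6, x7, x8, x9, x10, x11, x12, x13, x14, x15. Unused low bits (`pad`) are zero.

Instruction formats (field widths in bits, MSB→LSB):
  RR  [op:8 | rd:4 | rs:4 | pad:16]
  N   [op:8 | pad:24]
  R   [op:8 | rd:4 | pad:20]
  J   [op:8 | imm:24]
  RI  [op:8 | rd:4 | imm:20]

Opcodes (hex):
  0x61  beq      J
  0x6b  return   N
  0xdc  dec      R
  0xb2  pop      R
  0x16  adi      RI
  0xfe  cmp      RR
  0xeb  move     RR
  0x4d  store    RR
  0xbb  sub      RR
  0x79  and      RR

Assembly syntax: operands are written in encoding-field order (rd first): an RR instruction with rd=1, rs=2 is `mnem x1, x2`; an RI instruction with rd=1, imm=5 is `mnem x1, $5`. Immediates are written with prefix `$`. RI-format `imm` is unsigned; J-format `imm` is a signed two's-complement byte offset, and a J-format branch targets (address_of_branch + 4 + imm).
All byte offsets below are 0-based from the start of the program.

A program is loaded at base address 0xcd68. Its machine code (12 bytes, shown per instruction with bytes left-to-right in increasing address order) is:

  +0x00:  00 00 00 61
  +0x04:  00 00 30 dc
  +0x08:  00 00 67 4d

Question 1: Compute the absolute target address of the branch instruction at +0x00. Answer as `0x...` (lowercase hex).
0xcd6c

off 0x00: read 00 00 00 61 as little → 0x61000000
  opcode bits[31:24]=0x61: beq/J
  [23:0] imm=0 = $0
  target = base 0xcd68 + off 0x00 + 4 + imm 0 = 0xcd6c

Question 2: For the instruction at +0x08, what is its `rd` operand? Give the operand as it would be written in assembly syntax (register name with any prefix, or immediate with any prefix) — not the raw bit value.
off 0x08: read 00 00 67 4d as little → 0x4d670000
  op=0x4d670000>>24=0x4d ⇒ store (RR)
  [23:20] rd=6 = x6
  [19:16] rs=7 = x7

x6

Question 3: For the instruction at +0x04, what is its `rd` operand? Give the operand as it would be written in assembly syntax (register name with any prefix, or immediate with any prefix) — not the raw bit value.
x3

@+04  little-endian(00 00 30 dc) = 0xdc300000
  top 8b → 0xdc → dec [R]
  rd@[23:20]=0x3 ⇒ x3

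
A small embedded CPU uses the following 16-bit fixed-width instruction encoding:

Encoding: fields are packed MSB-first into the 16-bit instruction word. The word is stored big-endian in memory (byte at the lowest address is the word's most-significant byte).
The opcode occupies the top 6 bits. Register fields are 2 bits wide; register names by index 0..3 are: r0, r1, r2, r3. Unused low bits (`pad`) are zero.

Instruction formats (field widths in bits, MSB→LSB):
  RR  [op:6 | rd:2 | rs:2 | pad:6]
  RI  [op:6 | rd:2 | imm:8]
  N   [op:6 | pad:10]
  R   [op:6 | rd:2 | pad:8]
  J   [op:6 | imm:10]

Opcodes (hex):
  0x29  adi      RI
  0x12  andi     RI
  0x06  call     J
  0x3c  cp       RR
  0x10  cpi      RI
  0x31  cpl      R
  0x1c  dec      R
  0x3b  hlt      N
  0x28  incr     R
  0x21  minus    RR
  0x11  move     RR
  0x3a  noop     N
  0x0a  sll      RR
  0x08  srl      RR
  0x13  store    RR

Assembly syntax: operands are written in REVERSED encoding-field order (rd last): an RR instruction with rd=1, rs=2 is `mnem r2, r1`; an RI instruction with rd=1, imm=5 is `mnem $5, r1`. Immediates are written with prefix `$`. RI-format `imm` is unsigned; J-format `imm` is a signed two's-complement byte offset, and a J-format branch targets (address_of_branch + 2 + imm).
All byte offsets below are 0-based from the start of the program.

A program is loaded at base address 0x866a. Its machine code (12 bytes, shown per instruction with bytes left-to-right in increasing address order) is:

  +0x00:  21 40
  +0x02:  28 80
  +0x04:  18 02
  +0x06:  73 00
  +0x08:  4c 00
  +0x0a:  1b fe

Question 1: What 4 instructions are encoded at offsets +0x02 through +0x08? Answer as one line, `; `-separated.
off 0x02: read 28 80 as big → 0x2880
  op=0x2880>>10=0xa ⇒ sll (RR)
  rd: (w>>8)&0x3=0x0 → r0
  rs: (w>>6)&0x3=0x2 → r2
off 0x04: read 18 02 as big → 0x1802
  op=0x1802>>10=0x6 ⇒ call (J)
  imm: (w>>0)&0x3ff=0x2 → $2
off 0x06: read 73 00 as big → 0x7300
  op=0x7300>>10=0x1c ⇒ dec (R)
  rd: (w>>8)&0x3=0x3 → r3
off 0x08: read 4c 00 as big → 0x4c00
  op=0x4c00>>10=0x13 ⇒ store (RR)
  rd: (w>>8)&0x3=0x0 → r0
  rs: (w>>6)&0x3=0x0 → r0

sll r2, r0; call $2; dec r3; store r0, r0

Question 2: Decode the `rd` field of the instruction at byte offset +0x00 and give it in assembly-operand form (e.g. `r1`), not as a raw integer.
r1

off 0x00: read 21 40 as big → 0x2140
  op=0x2140>>10=0x8 ⇒ srl (RR)
  [9:8] rd=1 = r1
  [7:6] rs=1 = r1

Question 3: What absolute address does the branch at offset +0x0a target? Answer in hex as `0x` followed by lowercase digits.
0x8674

off 0x0a: read 1b fe as big → 0x1bfe
  opcode bits[15:10]=0x6: call/J
  imm: (w>>0)&0x3ff=0x3fe (s10→-2) → $-2
  target = base 0x866a + off 0x0a + 2 + imm -2 = 0x8674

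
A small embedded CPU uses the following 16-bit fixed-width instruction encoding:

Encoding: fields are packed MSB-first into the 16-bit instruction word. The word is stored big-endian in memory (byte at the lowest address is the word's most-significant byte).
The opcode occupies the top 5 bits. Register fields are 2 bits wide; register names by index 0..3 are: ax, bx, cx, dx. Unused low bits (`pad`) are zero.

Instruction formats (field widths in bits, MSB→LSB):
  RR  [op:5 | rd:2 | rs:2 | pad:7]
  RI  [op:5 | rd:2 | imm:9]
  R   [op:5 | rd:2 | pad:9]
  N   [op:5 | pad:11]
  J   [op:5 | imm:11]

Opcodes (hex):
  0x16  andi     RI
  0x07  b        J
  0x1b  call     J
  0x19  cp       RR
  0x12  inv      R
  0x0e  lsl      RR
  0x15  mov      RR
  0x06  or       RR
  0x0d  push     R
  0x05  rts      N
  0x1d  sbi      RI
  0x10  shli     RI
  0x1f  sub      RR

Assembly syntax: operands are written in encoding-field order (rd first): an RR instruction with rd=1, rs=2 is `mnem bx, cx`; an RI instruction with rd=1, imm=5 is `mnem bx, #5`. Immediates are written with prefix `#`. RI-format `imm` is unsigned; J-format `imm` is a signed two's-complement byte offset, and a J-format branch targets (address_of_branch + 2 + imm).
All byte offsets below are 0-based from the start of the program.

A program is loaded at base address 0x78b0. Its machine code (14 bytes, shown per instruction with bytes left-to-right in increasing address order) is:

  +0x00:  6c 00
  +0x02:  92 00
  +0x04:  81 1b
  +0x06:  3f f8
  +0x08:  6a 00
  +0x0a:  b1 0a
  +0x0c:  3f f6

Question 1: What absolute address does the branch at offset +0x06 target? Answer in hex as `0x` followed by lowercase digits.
0x78b0

[06] 3f f8 → 0x3ff8
  op=0x3ff8>>11=0x7 ⇒ b (J)
  [10:0] imm=2040 (s11→-8) = #-8
  target = base 0x78b0 + off 0x06 + 2 + imm -8 = 0x78b0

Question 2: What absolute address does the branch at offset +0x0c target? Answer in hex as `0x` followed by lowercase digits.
+0x0c: 3f f6 ⇒ word 0x3ff6 (big)
  top 5b → 0x7 → b [J]
  [10:0] imm=2038 (s11→-10) = #-10
  target = base 0x78b0 + off 0x0c + 2 + imm -10 = 0x78b4

0x78b4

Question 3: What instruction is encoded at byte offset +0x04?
shli ax, #283

off 0x04: read 81 1b as big → 0x811b
  top 5b → 0x10 → shli [RI]
  [10:9] rd=0 = ax
  [8:0] imm=283 = #283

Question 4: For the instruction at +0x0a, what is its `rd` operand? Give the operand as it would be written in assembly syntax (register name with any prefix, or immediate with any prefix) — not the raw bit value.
+0x0a: b1 0a ⇒ word 0xb10a (big)
  opcode bits[15:11]=0x16: andi/RI
  [10:9] rd=0 = ax
  [8:0] imm=266 = #266

ax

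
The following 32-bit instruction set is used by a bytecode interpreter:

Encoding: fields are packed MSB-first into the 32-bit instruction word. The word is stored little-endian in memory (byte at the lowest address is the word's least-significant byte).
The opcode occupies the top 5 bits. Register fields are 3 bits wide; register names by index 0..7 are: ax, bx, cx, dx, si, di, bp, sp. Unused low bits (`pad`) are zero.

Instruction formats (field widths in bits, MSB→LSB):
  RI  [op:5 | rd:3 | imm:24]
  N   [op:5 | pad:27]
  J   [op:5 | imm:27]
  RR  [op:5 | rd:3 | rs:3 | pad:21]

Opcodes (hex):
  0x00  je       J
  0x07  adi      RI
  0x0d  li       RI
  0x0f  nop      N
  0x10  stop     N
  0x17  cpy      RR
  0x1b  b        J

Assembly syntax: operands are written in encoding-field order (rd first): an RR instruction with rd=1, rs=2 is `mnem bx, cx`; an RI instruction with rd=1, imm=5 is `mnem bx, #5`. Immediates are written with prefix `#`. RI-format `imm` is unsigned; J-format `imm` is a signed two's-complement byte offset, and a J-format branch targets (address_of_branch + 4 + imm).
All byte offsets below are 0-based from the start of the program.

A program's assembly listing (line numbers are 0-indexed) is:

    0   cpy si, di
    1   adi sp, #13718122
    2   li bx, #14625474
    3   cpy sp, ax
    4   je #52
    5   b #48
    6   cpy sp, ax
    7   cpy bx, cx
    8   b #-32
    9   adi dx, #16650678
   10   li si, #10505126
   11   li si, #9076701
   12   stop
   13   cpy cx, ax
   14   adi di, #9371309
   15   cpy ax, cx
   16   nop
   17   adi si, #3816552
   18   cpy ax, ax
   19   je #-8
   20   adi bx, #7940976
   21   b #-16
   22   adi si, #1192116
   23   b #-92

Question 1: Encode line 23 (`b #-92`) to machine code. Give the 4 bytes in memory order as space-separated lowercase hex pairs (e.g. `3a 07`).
L23: b op=0x1b:5|imm=-92:27 ⇒ 0xdfffffa4 ⇒ little a4 ff ff df

a4 ff ff df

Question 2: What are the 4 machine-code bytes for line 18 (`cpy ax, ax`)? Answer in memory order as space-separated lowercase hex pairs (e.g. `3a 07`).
18. cpy fields op=0x17:5|rd=0:3|rs=0:3|pad=0:21 → word b8000000h → 00 00 00 b8

00 00 00 b8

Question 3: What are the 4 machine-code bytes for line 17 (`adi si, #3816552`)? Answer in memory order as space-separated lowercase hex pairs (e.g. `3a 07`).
68 3c 3a 3c

line 17 (adi): pack op=0x7:5|rd=4:3|imm=3816552:24 = 0x3c3a3c68; little→ 68 3c 3a 3c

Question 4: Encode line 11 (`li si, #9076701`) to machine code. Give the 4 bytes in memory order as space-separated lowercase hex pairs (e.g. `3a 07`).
dd 7f 8a 6c

L11: li op=0xd:5|rd=4:3|imm=9076701:24 ⇒ 0x6c8a7fdd ⇒ little dd 7f 8a 6c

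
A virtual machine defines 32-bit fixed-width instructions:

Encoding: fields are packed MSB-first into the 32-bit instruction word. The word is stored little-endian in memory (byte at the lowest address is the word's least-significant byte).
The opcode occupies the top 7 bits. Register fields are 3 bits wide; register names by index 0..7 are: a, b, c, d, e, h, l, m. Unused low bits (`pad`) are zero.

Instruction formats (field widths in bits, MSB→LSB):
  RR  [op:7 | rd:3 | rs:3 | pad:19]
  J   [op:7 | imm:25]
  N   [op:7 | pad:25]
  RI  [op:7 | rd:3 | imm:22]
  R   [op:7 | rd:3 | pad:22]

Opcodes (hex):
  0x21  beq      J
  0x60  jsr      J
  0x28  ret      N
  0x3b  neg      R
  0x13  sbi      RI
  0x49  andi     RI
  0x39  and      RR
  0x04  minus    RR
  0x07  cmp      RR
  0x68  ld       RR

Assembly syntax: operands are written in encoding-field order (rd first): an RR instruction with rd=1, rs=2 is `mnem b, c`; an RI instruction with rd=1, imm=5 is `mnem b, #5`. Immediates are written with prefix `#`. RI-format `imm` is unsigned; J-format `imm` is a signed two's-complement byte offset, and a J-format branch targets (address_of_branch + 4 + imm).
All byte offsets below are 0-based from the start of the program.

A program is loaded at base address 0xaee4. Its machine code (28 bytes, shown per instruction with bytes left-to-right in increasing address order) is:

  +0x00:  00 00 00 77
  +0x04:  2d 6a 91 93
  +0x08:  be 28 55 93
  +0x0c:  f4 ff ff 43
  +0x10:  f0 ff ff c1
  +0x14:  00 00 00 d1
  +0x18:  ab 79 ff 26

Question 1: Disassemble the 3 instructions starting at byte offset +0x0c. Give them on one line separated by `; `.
[0c] f4 ff ff 43 → 0x43fffff4
  top 7b → 0x21 → beq [J]
  [24:0] imm=33554420 (s25→-12) = #-12
[10] f0 ff ff c1 → 0xc1fffff0
  top 7b → 0x60 → jsr [J]
  [24:0] imm=33554416 (s25→-16) = #-16
[14] 00 00 00 d1 → 0xd1000000
  top 7b → 0x68 → ld [RR]
  [24:22] rd=4 = e
  [21:19] rs=0 = a

beq #-12; jsr #-16; ld e, a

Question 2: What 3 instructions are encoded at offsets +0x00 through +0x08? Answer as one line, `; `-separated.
+0x00: 00 00 00 77 ⇒ word 0x77000000 (little)
  op=0x77000000>>25=0x3b ⇒ neg (R)
  rd: (w>>22)&0x7=0x4 → e
+0x04: 2d 6a 91 93 ⇒ word 0x93916a2d (little)
  op=0x93916a2d>>25=0x49 ⇒ andi (RI)
  rd: (w>>22)&0x7=0x6 → l
  imm: (w>>0)&0x3fffff=0x116a2d → #1141293
+0x08: be 28 55 93 ⇒ word 0x935528be (little)
  op=0x935528be>>25=0x49 ⇒ andi (RI)
  rd: (w>>22)&0x7=0x5 → h
  imm: (w>>0)&0x3fffff=0x1528be → #1386686

neg e; andi l, #1141293; andi h, #1386686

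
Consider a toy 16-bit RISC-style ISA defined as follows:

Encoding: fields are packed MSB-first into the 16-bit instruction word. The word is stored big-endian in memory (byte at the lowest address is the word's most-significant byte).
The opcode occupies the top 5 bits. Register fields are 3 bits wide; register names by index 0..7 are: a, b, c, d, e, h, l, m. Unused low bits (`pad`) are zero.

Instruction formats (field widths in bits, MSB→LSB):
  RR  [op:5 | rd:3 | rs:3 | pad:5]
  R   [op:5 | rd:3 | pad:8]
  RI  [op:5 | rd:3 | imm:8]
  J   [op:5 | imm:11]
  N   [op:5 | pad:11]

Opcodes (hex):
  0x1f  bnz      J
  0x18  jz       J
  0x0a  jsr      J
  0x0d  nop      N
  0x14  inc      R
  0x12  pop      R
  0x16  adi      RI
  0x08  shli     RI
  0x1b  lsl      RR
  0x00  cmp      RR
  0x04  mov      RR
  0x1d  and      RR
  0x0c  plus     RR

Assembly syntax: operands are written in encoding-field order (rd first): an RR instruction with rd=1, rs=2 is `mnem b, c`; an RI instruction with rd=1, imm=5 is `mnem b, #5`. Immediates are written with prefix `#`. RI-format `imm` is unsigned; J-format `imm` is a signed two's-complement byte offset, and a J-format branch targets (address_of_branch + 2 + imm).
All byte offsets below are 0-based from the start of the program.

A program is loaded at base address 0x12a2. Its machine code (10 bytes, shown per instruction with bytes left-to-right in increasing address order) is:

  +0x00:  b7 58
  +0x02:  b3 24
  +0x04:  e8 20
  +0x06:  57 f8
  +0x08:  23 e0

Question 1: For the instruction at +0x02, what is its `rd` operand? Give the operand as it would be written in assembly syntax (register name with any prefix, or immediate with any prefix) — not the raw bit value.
d

@+02  big-endian(b3 24) = 0xb324
  top 5b → 0x16 → adi [RI]
  [10:8] rd=3 = d
  [7:0] imm=36 = #36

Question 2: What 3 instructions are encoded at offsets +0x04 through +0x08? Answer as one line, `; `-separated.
and a, b; jsr #-8; mov d, m

@+04  big-endian(e8 20) = 0xe820
  op=0xe820>>11=0x1d ⇒ and (RR)
  [10:8] rd=0 = a
  [7:5] rs=1 = b
@+06  big-endian(57 f8) = 0x57f8
  op=0x57f8>>11=0xa ⇒ jsr (J)
  [10:0] imm=2040 (s11→-8) = #-8
@+08  big-endian(23 e0) = 0x23e0
  op=0x23e0>>11=0x4 ⇒ mov (RR)
  [10:8] rd=3 = d
  [7:5] rs=7 = m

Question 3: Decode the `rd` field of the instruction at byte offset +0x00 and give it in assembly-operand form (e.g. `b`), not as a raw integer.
m

@+00  big-endian(b7 58) = 0xb758
  top 5b → 0x16 → adi [RI]
  rd@[10:8]=0x7 ⇒ m
  imm@[7:0]=0x58 ⇒ #88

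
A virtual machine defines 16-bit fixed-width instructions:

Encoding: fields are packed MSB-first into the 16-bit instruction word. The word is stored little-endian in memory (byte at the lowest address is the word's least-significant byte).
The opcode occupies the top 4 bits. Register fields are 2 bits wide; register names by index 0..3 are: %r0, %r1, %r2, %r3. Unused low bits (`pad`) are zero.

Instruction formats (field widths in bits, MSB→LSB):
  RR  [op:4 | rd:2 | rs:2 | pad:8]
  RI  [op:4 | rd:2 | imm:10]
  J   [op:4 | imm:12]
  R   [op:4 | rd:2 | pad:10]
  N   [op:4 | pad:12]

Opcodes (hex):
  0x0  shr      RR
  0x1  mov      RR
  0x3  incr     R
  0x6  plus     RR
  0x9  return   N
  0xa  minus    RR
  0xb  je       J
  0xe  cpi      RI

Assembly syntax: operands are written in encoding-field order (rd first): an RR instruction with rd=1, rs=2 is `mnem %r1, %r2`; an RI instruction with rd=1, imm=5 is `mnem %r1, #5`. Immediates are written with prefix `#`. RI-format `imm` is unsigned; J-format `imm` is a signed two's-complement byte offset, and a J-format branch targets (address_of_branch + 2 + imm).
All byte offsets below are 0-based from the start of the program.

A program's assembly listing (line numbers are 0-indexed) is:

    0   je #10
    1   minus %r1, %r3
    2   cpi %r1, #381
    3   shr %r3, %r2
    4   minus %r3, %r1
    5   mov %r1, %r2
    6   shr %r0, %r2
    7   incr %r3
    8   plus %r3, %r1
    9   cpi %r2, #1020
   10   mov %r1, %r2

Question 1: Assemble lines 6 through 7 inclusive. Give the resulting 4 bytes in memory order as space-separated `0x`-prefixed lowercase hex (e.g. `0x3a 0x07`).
line 6 (shr): pack op=0x0:4|rd=0:2|rs=2:2|pad=0:8 = 0x0200; little→ 00 02
line 7 (incr): pack op=0x3:4|rd=3:2|pad=0:10 = 0x3c00; little→ 00 3c

0x00 0x02 0x00 0x3c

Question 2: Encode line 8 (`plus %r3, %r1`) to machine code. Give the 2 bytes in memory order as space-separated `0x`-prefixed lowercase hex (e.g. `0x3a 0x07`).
0x00 0x6d

L8: plus op=0x6:4|rd=3:2|rs=1:2|pad=0:8 ⇒ 0x6d00 ⇒ little 00 6d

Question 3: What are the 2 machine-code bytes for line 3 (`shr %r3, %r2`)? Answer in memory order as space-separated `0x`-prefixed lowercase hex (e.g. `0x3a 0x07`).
0x00 0x0e

3. shr fields op=0x0:4|rd=3:2|rs=2:2|pad=0:8 → word 0e00h → 00 0e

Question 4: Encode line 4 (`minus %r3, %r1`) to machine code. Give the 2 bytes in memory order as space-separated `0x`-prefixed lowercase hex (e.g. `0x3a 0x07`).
4. minus fields op=0xa:4|rd=3:2|rs=1:2|pad=0:8 → word ad00h → 00 ad

0x00 0xad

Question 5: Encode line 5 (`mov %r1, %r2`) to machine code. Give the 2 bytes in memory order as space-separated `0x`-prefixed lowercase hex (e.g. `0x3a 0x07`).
0x00 0x16

line 5 (mov): pack op=0x1:4|rd=1:2|rs=2:2|pad=0:8 = 0x1600; little→ 00 16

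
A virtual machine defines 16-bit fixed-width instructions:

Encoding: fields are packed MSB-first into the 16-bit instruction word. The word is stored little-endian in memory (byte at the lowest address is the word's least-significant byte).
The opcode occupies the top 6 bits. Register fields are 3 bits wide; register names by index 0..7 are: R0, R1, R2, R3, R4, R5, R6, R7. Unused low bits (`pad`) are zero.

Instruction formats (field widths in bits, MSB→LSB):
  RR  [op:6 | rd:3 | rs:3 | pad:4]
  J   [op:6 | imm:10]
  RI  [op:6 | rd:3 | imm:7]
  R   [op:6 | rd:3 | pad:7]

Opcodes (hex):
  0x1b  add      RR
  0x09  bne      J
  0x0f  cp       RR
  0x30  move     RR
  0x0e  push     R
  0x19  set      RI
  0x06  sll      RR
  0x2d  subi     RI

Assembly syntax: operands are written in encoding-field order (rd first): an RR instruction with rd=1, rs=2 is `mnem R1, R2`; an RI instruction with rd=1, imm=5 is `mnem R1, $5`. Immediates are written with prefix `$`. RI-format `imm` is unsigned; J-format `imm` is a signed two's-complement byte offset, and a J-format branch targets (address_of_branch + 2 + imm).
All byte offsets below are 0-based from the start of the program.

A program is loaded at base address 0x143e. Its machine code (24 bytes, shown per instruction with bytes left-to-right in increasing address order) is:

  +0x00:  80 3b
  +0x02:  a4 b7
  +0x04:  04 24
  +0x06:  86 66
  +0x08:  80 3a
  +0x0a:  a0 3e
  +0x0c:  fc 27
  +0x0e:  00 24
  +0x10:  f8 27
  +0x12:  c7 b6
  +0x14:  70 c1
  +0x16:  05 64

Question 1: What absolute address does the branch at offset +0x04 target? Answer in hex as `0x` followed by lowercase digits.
0x1448

off 0x04: read 04 24 as little → 0x2404
  top 6b → 0x9 → bne [J]
  [9:0] imm=4 = $4
  target = base 0x143e + off 0x04 + 2 + imm 4 = 0x1448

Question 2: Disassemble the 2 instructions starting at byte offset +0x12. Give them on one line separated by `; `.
subi R5, $71; move R2, R7

off 0x12: read c7 b6 as little → 0xb6c7
  opcode bits[15:10]=0x2d: subi/RI
  rd@[9:7]=0x5 ⇒ R5
  imm@[6:0]=0x47 ⇒ $71
off 0x14: read 70 c1 as little → 0xc170
  opcode bits[15:10]=0x30: move/RR
  rd@[9:7]=0x2 ⇒ R2
  rs@[6:4]=0x7 ⇒ R7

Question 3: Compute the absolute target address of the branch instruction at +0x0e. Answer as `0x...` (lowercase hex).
0x144e

[0e] 00 24 → 0x2400
  op=0x2400>>10=0x9 ⇒ bne (J)
  imm: (w>>0)&0x3ff=0x0 → $0
  target = base 0x143e + off 0x0e + 2 + imm 0 = 0x144e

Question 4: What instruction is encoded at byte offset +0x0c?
bne $-4

+0x0c: fc 27 ⇒ word 0x27fc (little)
  opcode bits[15:10]=0x9: bne/J
  [9:0] imm=1020 (s10→-4) = $-4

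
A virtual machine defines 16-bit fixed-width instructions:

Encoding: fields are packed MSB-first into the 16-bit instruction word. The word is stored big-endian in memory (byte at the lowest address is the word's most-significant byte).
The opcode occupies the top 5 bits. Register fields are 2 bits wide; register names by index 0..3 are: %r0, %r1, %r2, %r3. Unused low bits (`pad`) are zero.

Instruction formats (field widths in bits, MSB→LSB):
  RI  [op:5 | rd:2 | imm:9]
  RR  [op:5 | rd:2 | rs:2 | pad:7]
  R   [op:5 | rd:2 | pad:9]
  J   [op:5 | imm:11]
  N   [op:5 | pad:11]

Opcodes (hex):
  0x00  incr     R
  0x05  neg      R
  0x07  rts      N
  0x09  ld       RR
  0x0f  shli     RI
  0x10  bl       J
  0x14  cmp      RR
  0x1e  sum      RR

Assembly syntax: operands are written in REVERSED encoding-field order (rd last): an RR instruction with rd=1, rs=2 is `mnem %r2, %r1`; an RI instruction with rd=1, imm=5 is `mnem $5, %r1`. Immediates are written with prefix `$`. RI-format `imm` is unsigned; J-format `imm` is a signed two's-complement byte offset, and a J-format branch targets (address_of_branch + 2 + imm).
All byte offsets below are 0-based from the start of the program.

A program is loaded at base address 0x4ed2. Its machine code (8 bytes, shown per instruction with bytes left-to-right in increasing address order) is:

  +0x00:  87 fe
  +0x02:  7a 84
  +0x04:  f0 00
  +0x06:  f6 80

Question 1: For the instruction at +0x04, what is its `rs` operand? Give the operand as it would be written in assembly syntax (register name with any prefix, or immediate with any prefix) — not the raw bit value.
+0x04: f0 00 ⇒ word 0xf000 (big)
  op=0xf000>>11=0x1e ⇒ sum (RR)
  rd@[10:9]=0x0 ⇒ %r0
  rs@[8:7]=0x0 ⇒ %r0

%r0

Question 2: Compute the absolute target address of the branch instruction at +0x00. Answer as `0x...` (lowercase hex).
[00] 87 fe → 0x87fe
  opcode bits[15:11]=0x10: bl/J
  imm@[10:0]=0x7fe (s11→-2) ⇒ $-2
  target = base 0x4ed2 + off 0x00 + 2 + imm -2 = 0x4ed2

0x4ed2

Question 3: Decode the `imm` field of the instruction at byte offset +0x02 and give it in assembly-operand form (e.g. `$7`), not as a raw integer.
+0x02: 7a 84 ⇒ word 0x7a84 (big)
  op=0x7a84>>11=0xf ⇒ shli (RI)
  rd@[10:9]=0x1 ⇒ %r1
  imm@[8:0]=0x84 ⇒ $132

$132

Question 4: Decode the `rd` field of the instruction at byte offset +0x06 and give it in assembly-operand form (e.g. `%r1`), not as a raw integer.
off 0x06: read f6 80 as big → 0xf680
  op=0xf680>>11=0x1e ⇒ sum (RR)
  [10:9] rd=3 = %r3
  [8:7] rs=1 = %r1

%r3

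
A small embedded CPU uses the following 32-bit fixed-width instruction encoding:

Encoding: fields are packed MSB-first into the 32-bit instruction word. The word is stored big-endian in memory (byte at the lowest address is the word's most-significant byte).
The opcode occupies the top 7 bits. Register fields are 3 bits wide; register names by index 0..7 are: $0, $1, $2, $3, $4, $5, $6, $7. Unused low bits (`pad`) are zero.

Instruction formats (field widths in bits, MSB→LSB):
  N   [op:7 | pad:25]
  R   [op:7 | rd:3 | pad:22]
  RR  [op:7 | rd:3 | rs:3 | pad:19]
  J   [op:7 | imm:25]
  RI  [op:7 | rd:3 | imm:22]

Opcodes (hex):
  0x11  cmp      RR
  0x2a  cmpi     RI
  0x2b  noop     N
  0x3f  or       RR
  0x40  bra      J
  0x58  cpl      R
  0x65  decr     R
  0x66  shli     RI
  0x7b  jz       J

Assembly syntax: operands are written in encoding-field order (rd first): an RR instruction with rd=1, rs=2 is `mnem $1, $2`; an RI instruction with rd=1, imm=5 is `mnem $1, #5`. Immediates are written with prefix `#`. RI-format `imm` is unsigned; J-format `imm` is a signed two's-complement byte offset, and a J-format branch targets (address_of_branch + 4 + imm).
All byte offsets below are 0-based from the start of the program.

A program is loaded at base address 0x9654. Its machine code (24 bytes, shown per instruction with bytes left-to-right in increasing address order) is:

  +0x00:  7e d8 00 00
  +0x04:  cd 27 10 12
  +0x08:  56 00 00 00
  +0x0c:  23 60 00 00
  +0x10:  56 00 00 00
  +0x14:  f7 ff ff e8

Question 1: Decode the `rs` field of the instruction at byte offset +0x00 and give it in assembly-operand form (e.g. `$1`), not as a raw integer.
off 0x00: read 7e d8 00 00 as big → 0x7ed80000
  top 7b → 0x3f → or [RR]
  [24:22] rd=3 = $3
  [21:19] rs=3 = $3

$3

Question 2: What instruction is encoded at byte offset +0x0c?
[0c] 23 60 00 00 → 0x23600000
  op=0x23600000>>25=0x11 ⇒ cmp (RR)
  [24:22] rd=5 = $5
  [21:19] rs=4 = $4

cmp $5, $4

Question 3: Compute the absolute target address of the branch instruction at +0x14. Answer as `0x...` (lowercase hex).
@+14  big-endian(f7 ff ff e8) = 0xf7ffffe8
  op=0xf7ffffe8>>25=0x7b ⇒ jz (J)
  [24:0] imm=33554408 (s25→-24) = #-24
  target = base 0x9654 + off 0x14 + 4 + imm -24 = 0x9654

0x9654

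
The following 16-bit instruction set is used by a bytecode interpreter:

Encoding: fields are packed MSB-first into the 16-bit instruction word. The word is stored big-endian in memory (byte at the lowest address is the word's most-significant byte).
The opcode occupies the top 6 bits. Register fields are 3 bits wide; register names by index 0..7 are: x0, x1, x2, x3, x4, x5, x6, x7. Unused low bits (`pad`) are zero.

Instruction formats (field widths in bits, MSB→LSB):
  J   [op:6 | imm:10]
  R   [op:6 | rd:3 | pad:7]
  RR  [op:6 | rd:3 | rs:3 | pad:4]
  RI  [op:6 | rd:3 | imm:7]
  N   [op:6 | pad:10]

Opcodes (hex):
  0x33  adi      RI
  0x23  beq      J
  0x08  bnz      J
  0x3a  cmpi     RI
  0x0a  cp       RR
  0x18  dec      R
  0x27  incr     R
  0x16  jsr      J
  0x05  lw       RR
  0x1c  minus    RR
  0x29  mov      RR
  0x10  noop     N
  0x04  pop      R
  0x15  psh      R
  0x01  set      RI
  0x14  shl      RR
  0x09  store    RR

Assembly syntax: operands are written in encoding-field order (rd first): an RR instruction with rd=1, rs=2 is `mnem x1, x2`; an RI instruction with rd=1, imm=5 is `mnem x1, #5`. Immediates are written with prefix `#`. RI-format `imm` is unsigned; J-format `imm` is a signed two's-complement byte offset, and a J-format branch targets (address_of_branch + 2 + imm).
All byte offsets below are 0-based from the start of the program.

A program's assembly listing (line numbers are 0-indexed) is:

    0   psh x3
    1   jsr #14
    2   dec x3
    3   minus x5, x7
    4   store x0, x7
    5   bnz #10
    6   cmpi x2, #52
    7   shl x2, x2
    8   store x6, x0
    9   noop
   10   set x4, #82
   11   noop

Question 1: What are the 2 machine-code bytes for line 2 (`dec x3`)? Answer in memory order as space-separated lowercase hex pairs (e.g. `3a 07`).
L2: dec op=0x18:6|rd=3:3|pad=0:7 ⇒ 0x6180 ⇒ big 61 80

61 80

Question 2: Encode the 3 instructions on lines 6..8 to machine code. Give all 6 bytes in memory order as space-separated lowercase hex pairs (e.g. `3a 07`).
L6: cmpi op=0x3a:6|rd=2:3|imm=52:7 ⇒ 0xe934 ⇒ big e9 34
L7: shl op=0x14:6|rd=2:3|rs=2:3|pad=0:4 ⇒ 0x5120 ⇒ big 51 20
L8: store op=0x9:6|rd=6:3|rs=0:3|pad=0:4 ⇒ 0x2700 ⇒ big 27 00

e9 34 51 20 27 00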